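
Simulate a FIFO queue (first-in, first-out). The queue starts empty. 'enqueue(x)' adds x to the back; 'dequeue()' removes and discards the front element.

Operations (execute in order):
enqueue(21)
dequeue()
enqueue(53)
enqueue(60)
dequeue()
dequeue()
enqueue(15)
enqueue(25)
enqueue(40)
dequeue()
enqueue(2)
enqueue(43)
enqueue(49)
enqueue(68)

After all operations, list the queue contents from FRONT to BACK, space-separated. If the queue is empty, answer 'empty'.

Answer: 25 40 2 43 49 68

Derivation:
enqueue(21): [21]
dequeue(): []
enqueue(53): [53]
enqueue(60): [53, 60]
dequeue(): [60]
dequeue(): []
enqueue(15): [15]
enqueue(25): [15, 25]
enqueue(40): [15, 25, 40]
dequeue(): [25, 40]
enqueue(2): [25, 40, 2]
enqueue(43): [25, 40, 2, 43]
enqueue(49): [25, 40, 2, 43, 49]
enqueue(68): [25, 40, 2, 43, 49, 68]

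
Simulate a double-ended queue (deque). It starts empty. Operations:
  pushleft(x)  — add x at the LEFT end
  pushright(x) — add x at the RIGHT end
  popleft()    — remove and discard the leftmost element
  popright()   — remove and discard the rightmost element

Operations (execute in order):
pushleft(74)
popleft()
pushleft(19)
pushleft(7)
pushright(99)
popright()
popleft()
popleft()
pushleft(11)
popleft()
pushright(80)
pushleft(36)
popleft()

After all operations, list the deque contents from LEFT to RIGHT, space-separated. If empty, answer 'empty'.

Answer: 80

Derivation:
pushleft(74): [74]
popleft(): []
pushleft(19): [19]
pushleft(7): [7, 19]
pushright(99): [7, 19, 99]
popright(): [7, 19]
popleft(): [19]
popleft(): []
pushleft(11): [11]
popleft(): []
pushright(80): [80]
pushleft(36): [36, 80]
popleft(): [80]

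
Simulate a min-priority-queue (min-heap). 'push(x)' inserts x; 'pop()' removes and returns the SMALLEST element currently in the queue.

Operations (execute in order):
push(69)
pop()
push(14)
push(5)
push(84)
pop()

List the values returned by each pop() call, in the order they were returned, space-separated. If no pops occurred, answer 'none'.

push(69): heap contents = [69]
pop() → 69: heap contents = []
push(14): heap contents = [14]
push(5): heap contents = [5, 14]
push(84): heap contents = [5, 14, 84]
pop() → 5: heap contents = [14, 84]

Answer: 69 5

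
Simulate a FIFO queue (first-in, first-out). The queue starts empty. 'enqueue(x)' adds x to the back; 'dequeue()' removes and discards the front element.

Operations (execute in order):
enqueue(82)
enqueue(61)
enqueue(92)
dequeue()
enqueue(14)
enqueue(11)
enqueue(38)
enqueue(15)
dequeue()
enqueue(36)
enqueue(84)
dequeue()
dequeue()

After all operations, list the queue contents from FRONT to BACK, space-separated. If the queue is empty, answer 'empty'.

enqueue(82): [82]
enqueue(61): [82, 61]
enqueue(92): [82, 61, 92]
dequeue(): [61, 92]
enqueue(14): [61, 92, 14]
enqueue(11): [61, 92, 14, 11]
enqueue(38): [61, 92, 14, 11, 38]
enqueue(15): [61, 92, 14, 11, 38, 15]
dequeue(): [92, 14, 11, 38, 15]
enqueue(36): [92, 14, 11, 38, 15, 36]
enqueue(84): [92, 14, 11, 38, 15, 36, 84]
dequeue(): [14, 11, 38, 15, 36, 84]
dequeue(): [11, 38, 15, 36, 84]

Answer: 11 38 15 36 84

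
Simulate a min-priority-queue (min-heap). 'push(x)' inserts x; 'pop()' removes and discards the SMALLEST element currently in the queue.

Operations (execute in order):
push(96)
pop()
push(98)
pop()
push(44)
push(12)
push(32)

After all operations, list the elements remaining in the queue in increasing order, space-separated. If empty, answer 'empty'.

push(96): heap contents = [96]
pop() → 96: heap contents = []
push(98): heap contents = [98]
pop() → 98: heap contents = []
push(44): heap contents = [44]
push(12): heap contents = [12, 44]
push(32): heap contents = [12, 32, 44]

Answer: 12 32 44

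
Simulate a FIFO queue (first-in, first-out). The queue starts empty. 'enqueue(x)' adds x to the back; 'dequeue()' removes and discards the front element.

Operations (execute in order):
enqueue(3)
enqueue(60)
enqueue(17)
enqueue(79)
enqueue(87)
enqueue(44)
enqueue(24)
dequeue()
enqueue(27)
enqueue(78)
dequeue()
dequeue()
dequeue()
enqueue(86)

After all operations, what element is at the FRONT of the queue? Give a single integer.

enqueue(3): queue = [3]
enqueue(60): queue = [3, 60]
enqueue(17): queue = [3, 60, 17]
enqueue(79): queue = [3, 60, 17, 79]
enqueue(87): queue = [3, 60, 17, 79, 87]
enqueue(44): queue = [3, 60, 17, 79, 87, 44]
enqueue(24): queue = [3, 60, 17, 79, 87, 44, 24]
dequeue(): queue = [60, 17, 79, 87, 44, 24]
enqueue(27): queue = [60, 17, 79, 87, 44, 24, 27]
enqueue(78): queue = [60, 17, 79, 87, 44, 24, 27, 78]
dequeue(): queue = [17, 79, 87, 44, 24, 27, 78]
dequeue(): queue = [79, 87, 44, 24, 27, 78]
dequeue(): queue = [87, 44, 24, 27, 78]
enqueue(86): queue = [87, 44, 24, 27, 78, 86]

Answer: 87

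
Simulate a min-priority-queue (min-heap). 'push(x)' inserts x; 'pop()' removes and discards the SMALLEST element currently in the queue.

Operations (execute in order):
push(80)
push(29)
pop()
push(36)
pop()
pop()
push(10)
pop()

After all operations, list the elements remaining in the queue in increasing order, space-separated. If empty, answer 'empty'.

Answer: empty

Derivation:
push(80): heap contents = [80]
push(29): heap contents = [29, 80]
pop() → 29: heap contents = [80]
push(36): heap contents = [36, 80]
pop() → 36: heap contents = [80]
pop() → 80: heap contents = []
push(10): heap contents = [10]
pop() → 10: heap contents = []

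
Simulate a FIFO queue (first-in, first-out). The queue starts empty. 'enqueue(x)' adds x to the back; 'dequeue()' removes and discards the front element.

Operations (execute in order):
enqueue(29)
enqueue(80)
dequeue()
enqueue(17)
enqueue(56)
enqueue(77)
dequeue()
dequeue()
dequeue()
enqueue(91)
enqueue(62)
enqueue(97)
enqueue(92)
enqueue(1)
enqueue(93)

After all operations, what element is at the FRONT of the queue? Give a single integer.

enqueue(29): queue = [29]
enqueue(80): queue = [29, 80]
dequeue(): queue = [80]
enqueue(17): queue = [80, 17]
enqueue(56): queue = [80, 17, 56]
enqueue(77): queue = [80, 17, 56, 77]
dequeue(): queue = [17, 56, 77]
dequeue(): queue = [56, 77]
dequeue(): queue = [77]
enqueue(91): queue = [77, 91]
enqueue(62): queue = [77, 91, 62]
enqueue(97): queue = [77, 91, 62, 97]
enqueue(92): queue = [77, 91, 62, 97, 92]
enqueue(1): queue = [77, 91, 62, 97, 92, 1]
enqueue(93): queue = [77, 91, 62, 97, 92, 1, 93]

Answer: 77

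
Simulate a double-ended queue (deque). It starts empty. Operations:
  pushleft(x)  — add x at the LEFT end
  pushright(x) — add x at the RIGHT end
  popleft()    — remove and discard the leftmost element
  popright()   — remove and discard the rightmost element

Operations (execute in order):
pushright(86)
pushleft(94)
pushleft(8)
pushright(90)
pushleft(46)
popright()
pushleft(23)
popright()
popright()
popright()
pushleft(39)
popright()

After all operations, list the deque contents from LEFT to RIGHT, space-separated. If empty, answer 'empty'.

Answer: 39 23

Derivation:
pushright(86): [86]
pushleft(94): [94, 86]
pushleft(8): [8, 94, 86]
pushright(90): [8, 94, 86, 90]
pushleft(46): [46, 8, 94, 86, 90]
popright(): [46, 8, 94, 86]
pushleft(23): [23, 46, 8, 94, 86]
popright(): [23, 46, 8, 94]
popright(): [23, 46, 8]
popright(): [23, 46]
pushleft(39): [39, 23, 46]
popright(): [39, 23]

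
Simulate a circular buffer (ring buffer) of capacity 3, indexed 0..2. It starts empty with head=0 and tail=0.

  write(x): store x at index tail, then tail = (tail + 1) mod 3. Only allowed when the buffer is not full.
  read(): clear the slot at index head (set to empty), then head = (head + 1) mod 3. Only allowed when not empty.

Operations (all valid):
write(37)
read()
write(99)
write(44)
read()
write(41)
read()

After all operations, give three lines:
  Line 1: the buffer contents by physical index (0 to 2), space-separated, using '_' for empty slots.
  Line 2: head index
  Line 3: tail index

write(37): buf=[37 _ _], head=0, tail=1, size=1
read(): buf=[_ _ _], head=1, tail=1, size=0
write(99): buf=[_ 99 _], head=1, tail=2, size=1
write(44): buf=[_ 99 44], head=1, tail=0, size=2
read(): buf=[_ _ 44], head=2, tail=0, size=1
write(41): buf=[41 _ 44], head=2, tail=1, size=2
read(): buf=[41 _ _], head=0, tail=1, size=1

Answer: 41 _ _
0
1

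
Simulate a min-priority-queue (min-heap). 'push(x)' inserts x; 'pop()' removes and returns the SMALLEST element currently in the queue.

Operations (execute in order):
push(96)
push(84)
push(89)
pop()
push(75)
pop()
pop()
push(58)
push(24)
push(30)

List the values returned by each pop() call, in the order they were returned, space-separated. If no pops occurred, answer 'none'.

push(96): heap contents = [96]
push(84): heap contents = [84, 96]
push(89): heap contents = [84, 89, 96]
pop() → 84: heap contents = [89, 96]
push(75): heap contents = [75, 89, 96]
pop() → 75: heap contents = [89, 96]
pop() → 89: heap contents = [96]
push(58): heap contents = [58, 96]
push(24): heap contents = [24, 58, 96]
push(30): heap contents = [24, 30, 58, 96]

Answer: 84 75 89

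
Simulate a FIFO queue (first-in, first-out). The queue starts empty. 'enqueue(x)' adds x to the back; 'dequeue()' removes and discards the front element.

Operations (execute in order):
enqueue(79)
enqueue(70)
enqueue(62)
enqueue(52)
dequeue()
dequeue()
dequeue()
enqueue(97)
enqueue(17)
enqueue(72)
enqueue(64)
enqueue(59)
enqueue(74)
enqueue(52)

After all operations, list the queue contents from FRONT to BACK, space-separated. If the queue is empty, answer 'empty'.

enqueue(79): [79]
enqueue(70): [79, 70]
enqueue(62): [79, 70, 62]
enqueue(52): [79, 70, 62, 52]
dequeue(): [70, 62, 52]
dequeue(): [62, 52]
dequeue(): [52]
enqueue(97): [52, 97]
enqueue(17): [52, 97, 17]
enqueue(72): [52, 97, 17, 72]
enqueue(64): [52, 97, 17, 72, 64]
enqueue(59): [52, 97, 17, 72, 64, 59]
enqueue(74): [52, 97, 17, 72, 64, 59, 74]
enqueue(52): [52, 97, 17, 72, 64, 59, 74, 52]

Answer: 52 97 17 72 64 59 74 52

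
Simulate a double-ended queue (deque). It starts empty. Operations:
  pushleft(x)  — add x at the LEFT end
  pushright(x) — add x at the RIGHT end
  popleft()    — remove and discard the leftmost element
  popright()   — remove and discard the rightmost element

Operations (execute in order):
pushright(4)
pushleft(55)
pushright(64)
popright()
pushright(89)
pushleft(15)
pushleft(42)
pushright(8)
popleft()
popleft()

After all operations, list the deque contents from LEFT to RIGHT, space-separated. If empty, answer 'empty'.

Answer: 55 4 89 8

Derivation:
pushright(4): [4]
pushleft(55): [55, 4]
pushright(64): [55, 4, 64]
popright(): [55, 4]
pushright(89): [55, 4, 89]
pushleft(15): [15, 55, 4, 89]
pushleft(42): [42, 15, 55, 4, 89]
pushright(8): [42, 15, 55, 4, 89, 8]
popleft(): [15, 55, 4, 89, 8]
popleft(): [55, 4, 89, 8]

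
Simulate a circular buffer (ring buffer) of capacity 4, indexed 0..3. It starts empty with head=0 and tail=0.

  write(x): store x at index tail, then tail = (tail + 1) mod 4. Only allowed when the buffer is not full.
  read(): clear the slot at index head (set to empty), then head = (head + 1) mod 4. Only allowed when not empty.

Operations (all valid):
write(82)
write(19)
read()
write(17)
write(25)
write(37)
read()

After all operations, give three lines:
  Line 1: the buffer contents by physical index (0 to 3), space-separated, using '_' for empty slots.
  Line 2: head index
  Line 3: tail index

write(82): buf=[82 _ _ _], head=0, tail=1, size=1
write(19): buf=[82 19 _ _], head=0, tail=2, size=2
read(): buf=[_ 19 _ _], head=1, tail=2, size=1
write(17): buf=[_ 19 17 _], head=1, tail=3, size=2
write(25): buf=[_ 19 17 25], head=1, tail=0, size=3
write(37): buf=[37 19 17 25], head=1, tail=1, size=4
read(): buf=[37 _ 17 25], head=2, tail=1, size=3

Answer: 37 _ 17 25
2
1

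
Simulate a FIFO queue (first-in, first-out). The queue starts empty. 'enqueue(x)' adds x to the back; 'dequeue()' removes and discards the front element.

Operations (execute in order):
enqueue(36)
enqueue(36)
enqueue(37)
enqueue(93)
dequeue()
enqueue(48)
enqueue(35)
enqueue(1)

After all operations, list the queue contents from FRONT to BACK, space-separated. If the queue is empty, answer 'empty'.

Answer: 36 37 93 48 35 1

Derivation:
enqueue(36): [36]
enqueue(36): [36, 36]
enqueue(37): [36, 36, 37]
enqueue(93): [36, 36, 37, 93]
dequeue(): [36, 37, 93]
enqueue(48): [36, 37, 93, 48]
enqueue(35): [36, 37, 93, 48, 35]
enqueue(1): [36, 37, 93, 48, 35, 1]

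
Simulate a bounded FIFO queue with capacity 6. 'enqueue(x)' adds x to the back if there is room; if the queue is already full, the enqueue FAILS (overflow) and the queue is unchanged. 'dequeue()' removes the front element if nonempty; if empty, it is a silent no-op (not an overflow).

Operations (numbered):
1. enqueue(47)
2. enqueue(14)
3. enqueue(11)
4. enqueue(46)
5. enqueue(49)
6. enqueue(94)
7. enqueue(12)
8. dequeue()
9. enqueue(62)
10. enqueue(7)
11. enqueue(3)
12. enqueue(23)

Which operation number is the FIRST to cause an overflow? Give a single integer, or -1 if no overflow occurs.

Answer: 7

Derivation:
1. enqueue(47): size=1
2. enqueue(14): size=2
3. enqueue(11): size=3
4. enqueue(46): size=4
5. enqueue(49): size=5
6. enqueue(94): size=6
7. enqueue(12): size=6=cap → OVERFLOW (fail)
8. dequeue(): size=5
9. enqueue(62): size=6
10. enqueue(7): size=6=cap → OVERFLOW (fail)
11. enqueue(3): size=6=cap → OVERFLOW (fail)
12. enqueue(23): size=6=cap → OVERFLOW (fail)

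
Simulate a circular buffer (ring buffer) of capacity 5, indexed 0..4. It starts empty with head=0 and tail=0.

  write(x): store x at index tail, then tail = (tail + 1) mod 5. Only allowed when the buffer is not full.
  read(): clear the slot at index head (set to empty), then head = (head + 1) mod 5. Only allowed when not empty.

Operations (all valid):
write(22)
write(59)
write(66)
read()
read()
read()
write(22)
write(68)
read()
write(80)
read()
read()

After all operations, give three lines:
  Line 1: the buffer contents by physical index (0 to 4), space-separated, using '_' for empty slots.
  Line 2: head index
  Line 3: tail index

write(22): buf=[22 _ _ _ _], head=0, tail=1, size=1
write(59): buf=[22 59 _ _ _], head=0, tail=2, size=2
write(66): buf=[22 59 66 _ _], head=0, tail=3, size=3
read(): buf=[_ 59 66 _ _], head=1, tail=3, size=2
read(): buf=[_ _ 66 _ _], head=2, tail=3, size=1
read(): buf=[_ _ _ _ _], head=3, tail=3, size=0
write(22): buf=[_ _ _ 22 _], head=3, tail=4, size=1
write(68): buf=[_ _ _ 22 68], head=3, tail=0, size=2
read(): buf=[_ _ _ _ 68], head=4, tail=0, size=1
write(80): buf=[80 _ _ _ 68], head=4, tail=1, size=2
read(): buf=[80 _ _ _ _], head=0, tail=1, size=1
read(): buf=[_ _ _ _ _], head=1, tail=1, size=0

Answer: _ _ _ _ _
1
1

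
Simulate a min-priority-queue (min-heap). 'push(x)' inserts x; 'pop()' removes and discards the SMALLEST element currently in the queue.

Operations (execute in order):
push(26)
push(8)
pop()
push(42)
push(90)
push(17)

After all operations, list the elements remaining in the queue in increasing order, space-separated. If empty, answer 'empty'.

push(26): heap contents = [26]
push(8): heap contents = [8, 26]
pop() → 8: heap contents = [26]
push(42): heap contents = [26, 42]
push(90): heap contents = [26, 42, 90]
push(17): heap contents = [17, 26, 42, 90]

Answer: 17 26 42 90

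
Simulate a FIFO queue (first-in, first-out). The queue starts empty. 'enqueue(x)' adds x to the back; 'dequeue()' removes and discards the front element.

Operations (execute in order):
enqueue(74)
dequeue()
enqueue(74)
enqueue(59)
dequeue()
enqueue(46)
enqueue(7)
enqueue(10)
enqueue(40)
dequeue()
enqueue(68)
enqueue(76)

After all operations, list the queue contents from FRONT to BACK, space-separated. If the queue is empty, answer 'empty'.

enqueue(74): [74]
dequeue(): []
enqueue(74): [74]
enqueue(59): [74, 59]
dequeue(): [59]
enqueue(46): [59, 46]
enqueue(7): [59, 46, 7]
enqueue(10): [59, 46, 7, 10]
enqueue(40): [59, 46, 7, 10, 40]
dequeue(): [46, 7, 10, 40]
enqueue(68): [46, 7, 10, 40, 68]
enqueue(76): [46, 7, 10, 40, 68, 76]

Answer: 46 7 10 40 68 76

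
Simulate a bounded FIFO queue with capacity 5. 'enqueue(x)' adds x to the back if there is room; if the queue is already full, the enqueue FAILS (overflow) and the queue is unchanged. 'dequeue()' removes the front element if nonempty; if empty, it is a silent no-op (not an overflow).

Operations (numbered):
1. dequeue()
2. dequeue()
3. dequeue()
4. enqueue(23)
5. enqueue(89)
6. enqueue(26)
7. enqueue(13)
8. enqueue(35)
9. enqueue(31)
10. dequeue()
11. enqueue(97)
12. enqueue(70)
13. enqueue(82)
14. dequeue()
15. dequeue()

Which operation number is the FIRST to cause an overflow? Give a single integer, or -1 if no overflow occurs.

1. dequeue(): empty, no-op, size=0
2. dequeue(): empty, no-op, size=0
3. dequeue(): empty, no-op, size=0
4. enqueue(23): size=1
5. enqueue(89): size=2
6. enqueue(26): size=3
7. enqueue(13): size=4
8. enqueue(35): size=5
9. enqueue(31): size=5=cap → OVERFLOW (fail)
10. dequeue(): size=4
11. enqueue(97): size=5
12. enqueue(70): size=5=cap → OVERFLOW (fail)
13. enqueue(82): size=5=cap → OVERFLOW (fail)
14. dequeue(): size=4
15. dequeue(): size=3

Answer: 9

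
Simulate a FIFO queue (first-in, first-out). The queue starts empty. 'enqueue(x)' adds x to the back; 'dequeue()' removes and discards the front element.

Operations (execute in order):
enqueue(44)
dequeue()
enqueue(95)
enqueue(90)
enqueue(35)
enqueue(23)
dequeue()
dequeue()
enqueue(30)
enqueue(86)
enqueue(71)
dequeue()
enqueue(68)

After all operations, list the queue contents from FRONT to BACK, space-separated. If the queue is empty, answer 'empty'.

enqueue(44): [44]
dequeue(): []
enqueue(95): [95]
enqueue(90): [95, 90]
enqueue(35): [95, 90, 35]
enqueue(23): [95, 90, 35, 23]
dequeue(): [90, 35, 23]
dequeue(): [35, 23]
enqueue(30): [35, 23, 30]
enqueue(86): [35, 23, 30, 86]
enqueue(71): [35, 23, 30, 86, 71]
dequeue(): [23, 30, 86, 71]
enqueue(68): [23, 30, 86, 71, 68]

Answer: 23 30 86 71 68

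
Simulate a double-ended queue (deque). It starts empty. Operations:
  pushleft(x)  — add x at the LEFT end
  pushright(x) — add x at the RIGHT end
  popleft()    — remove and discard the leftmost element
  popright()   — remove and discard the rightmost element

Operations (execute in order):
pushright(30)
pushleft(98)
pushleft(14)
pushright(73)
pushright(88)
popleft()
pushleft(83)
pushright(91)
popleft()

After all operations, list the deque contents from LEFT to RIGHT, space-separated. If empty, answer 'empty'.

Answer: 98 30 73 88 91

Derivation:
pushright(30): [30]
pushleft(98): [98, 30]
pushleft(14): [14, 98, 30]
pushright(73): [14, 98, 30, 73]
pushright(88): [14, 98, 30, 73, 88]
popleft(): [98, 30, 73, 88]
pushleft(83): [83, 98, 30, 73, 88]
pushright(91): [83, 98, 30, 73, 88, 91]
popleft(): [98, 30, 73, 88, 91]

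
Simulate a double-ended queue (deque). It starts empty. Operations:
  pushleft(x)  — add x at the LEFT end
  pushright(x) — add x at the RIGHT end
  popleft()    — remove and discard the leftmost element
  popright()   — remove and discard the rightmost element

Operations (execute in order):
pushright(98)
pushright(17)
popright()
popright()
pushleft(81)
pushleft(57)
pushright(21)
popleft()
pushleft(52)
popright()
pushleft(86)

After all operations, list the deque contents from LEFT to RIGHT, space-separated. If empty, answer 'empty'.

Answer: 86 52 81

Derivation:
pushright(98): [98]
pushright(17): [98, 17]
popright(): [98]
popright(): []
pushleft(81): [81]
pushleft(57): [57, 81]
pushright(21): [57, 81, 21]
popleft(): [81, 21]
pushleft(52): [52, 81, 21]
popright(): [52, 81]
pushleft(86): [86, 52, 81]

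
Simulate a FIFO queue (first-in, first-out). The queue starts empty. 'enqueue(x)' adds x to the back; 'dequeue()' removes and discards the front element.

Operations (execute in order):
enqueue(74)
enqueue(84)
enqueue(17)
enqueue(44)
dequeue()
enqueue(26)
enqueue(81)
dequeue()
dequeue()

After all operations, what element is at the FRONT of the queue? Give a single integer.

Answer: 44

Derivation:
enqueue(74): queue = [74]
enqueue(84): queue = [74, 84]
enqueue(17): queue = [74, 84, 17]
enqueue(44): queue = [74, 84, 17, 44]
dequeue(): queue = [84, 17, 44]
enqueue(26): queue = [84, 17, 44, 26]
enqueue(81): queue = [84, 17, 44, 26, 81]
dequeue(): queue = [17, 44, 26, 81]
dequeue(): queue = [44, 26, 81]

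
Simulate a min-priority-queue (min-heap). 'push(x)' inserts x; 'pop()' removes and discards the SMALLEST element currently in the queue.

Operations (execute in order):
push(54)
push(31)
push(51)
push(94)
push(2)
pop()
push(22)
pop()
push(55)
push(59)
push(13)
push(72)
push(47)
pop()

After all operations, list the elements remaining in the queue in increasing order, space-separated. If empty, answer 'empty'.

push(54): heap contents = [54]
push(31): heap contents = [31, 54]
push(51): heap contents = [31, 51, 54]
push(94): heap contents = [31, 51, 54, 94]
push(2): heap contents = [2, 31, 51, 54, 94]
pop() → 2: heap contents = [31, 51, 54, 94]
push(22): heap contents = [22, 31, 51, 54, 94]
pop() → 22: heap contents = [31, 51, 54, 94]
push(55): heap contents = [31, 51, 54, 55, 94]
push(59): heap contents = [31, 51, 54, 55, 59, 94]
push(13): heap contents = [13, 31, 51, 54, 55, 59, 94]
push(72): heap contents = [13, 31, 51, 54, 55, 59, 72, 94]
push(47): heap contents = [13, 31, 47, 51, 54, 55, 59, 72, 94]
pop() → 13: heap contents = [31, 47, 51, 54, 55, 59, 72, 94]

Answer: 31 47 51 54 55 59 72 94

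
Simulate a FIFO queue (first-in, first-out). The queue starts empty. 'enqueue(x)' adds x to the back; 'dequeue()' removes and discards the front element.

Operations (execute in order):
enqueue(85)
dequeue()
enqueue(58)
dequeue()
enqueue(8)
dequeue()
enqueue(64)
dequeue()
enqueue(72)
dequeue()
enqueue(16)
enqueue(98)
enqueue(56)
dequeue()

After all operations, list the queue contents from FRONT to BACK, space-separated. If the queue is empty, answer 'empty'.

enqueue(85): [85]
dequeue(): []
enqueue(58): [58]
dequeue(): []
enqueue(8): [8]
dequeue(): []
enqueue(64): [64]
dequeue(): []
enqueue(72): [72]
dequeue(): []
enqueue(16): [16]
enqueue(98): [16, 98]
enqueue(56): [16, 98, 56]
dequeue(): [98, 56]

Answer: 98 56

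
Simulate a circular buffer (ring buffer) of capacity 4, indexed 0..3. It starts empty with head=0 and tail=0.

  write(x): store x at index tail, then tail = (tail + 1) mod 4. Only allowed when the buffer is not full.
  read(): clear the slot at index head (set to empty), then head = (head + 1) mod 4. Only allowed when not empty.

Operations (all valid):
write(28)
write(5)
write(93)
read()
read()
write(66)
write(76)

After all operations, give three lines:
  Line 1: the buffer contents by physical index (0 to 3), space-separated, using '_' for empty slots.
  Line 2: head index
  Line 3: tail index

write(28): buf=[28 _ _ _], head=0, tail=1, size=1
write(5): buf=[28 5 _ _], head=0, tail=2, size=2
write(93): buf=[28 5 93 _], head=0, tail=3, size=3
read(): buf=[_ 5 93 _], head=1, tail=3, size=2
read(): buf=[_ _ 93 _], head=2, tail=3, size=1
write(66): buf=[_ _ 93 66], head=2, tail=0, size=2
write(76): buf=[76 _ 93 66], head=2, tail=1, size=3

Answer: 76 _ 93 66
2
1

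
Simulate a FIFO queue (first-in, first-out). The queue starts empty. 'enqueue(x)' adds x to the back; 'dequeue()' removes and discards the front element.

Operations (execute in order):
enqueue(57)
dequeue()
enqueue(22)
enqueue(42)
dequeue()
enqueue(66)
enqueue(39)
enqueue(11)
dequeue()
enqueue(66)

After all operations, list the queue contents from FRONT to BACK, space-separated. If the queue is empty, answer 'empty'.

Answer: 66 39 11 66

Derivation:
enqueue(57): [57]
dequeue(): []
enqueue(22): [22]
enqueue(42): [22, 42]
dequeue(): [42]
enqueue(66): [42, 66]
enqueue(39): [42, 66, 39]
enqueue(11): [42, 66, 39, 11]
dequeue(): [66, 39, 11]
enqueue(66): [66, 39, 11, 66]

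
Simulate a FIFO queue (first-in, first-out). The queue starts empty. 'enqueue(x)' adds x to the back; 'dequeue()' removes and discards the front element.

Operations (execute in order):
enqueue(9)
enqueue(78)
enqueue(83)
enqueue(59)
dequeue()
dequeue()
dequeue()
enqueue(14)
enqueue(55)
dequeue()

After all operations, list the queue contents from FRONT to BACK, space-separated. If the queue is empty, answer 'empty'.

enqueue(9): [9]
enqueue(78): [9, 78]
enqueue(83): [9, 78, 83]
enqueue(59): [9, 78, 83, 59]
dequeue(): [78, 83, 59]
dequeue(): [83, 59]
dequeue(): [59]
enqueue(14): [59, 14]
enqueue(55): [59, 14, 55]
dequeue(): [14, 55]

Answer: 14 55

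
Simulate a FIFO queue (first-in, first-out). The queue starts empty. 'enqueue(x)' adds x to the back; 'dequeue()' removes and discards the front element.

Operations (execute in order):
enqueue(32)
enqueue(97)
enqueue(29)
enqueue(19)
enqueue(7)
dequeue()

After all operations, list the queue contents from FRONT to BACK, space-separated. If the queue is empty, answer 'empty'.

enqueue(32): [32]
enqueue(97): [32, 97]
enqueue(29): [32, 97, 29]
enqueue(19): [32, 97, 29, 19]
enqueue(7): [32, 97, 29, 19, 7]
dequeue(): [97, 29, 19, 7]

Answer: 97 29 19 7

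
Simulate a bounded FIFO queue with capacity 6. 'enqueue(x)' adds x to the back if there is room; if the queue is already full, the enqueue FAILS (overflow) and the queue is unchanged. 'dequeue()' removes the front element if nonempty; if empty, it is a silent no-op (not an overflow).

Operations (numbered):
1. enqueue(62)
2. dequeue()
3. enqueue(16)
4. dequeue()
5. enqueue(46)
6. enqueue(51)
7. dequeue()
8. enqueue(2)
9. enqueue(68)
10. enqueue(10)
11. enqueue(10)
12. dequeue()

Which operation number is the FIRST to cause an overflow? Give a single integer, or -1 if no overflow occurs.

1. enqueue(62): size=1
2. dequeue(): size=0
3. enqueue(16): size=1
4. dequeue(): size=0
5. enqueue(46): size=1
6. enqueue(51): size=2
7. dequeue(): size=1
8. enqueue(2): size=2
9. enqueue(68): size=3
10. enqueue(10): size=4
11. enqueue(10): size=5
12. dequeue(): size=4

Answer: -1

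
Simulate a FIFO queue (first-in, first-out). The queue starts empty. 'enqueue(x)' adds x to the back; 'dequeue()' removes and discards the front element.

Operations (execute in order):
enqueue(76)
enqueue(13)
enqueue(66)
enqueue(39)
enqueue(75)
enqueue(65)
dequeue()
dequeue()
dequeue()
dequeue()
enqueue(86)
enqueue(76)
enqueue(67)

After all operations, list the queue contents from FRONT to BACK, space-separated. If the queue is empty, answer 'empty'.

Answer: 75 65 86 76 67

Derivation:
enqueue(76): [76]
enqueue(13): [76, 13]
enqueue(66): [76, 13, 66]
enqueue(39): [76, 13, 66, 39]
enqueue(75): [76, 13, 66, 39, 75]
enqueue(65): [76, 13, 66, 39, 75, 65]
dequeue(): [13, 66, 39, 75, 65]
dequeue(): [66, 39, 75, 65]
dequeue(): [39, 75, 65]
dequeue(): [75, 65]
enqueue(86): [75, 65, 86]
enqueue(76): [75, 65, 86, 76]
enqueue(67): [75, 65, 86, 76, 67]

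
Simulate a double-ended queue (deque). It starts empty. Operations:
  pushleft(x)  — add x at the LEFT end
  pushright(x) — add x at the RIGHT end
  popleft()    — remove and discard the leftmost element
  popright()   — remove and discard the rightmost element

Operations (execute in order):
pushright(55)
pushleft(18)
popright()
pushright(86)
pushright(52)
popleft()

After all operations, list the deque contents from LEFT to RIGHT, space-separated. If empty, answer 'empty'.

pushright(55): [55]
pushleft(18): [18, 55]
popright(): [18]
pushright(86): [18, 86]
pushright(52): [18, 86, 52]
popleft(): [86, 52]

Answer: 86 52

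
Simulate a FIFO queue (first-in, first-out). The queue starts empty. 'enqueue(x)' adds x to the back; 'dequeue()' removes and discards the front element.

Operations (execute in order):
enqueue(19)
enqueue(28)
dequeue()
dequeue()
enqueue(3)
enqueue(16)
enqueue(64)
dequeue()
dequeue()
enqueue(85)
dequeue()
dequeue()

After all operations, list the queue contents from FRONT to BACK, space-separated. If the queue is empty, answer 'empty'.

enqueue(19): [19]
enqueue(28): [19, 28]
dequeue(): [28]
dequeue(): []
enqueue(3): [3]
enqueue(16): [3, 16]
enqueue(64): [3, 16, 64]
dequeue(): [16, 64]
dequeue(): [64]
enqueue(85): [64, 85]
dequeue(): [85]
dequeue(): []

Answer: empty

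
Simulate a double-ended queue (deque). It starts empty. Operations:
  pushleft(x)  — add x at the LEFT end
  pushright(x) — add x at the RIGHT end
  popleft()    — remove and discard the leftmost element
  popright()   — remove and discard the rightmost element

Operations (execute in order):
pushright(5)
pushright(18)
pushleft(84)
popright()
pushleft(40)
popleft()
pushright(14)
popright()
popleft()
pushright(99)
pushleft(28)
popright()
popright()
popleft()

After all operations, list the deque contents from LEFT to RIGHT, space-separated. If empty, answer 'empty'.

pushright(5): [5]
pushright(18): [5, 18]
pushleft(84): [84, 5, 18]
popright(): [84, 5]
pushleft(40): [40, 84, 5]
popleft(): [84, 5]
pushright(14): [84, 5, 14]
popright(): [84, 5]
popleft(): [5]
pushright(99): [5, 99]
pushleft(28): [28, 5, 99]
popright(): [28, 5]
popright(): [28]
popleft(): []

Answer: empty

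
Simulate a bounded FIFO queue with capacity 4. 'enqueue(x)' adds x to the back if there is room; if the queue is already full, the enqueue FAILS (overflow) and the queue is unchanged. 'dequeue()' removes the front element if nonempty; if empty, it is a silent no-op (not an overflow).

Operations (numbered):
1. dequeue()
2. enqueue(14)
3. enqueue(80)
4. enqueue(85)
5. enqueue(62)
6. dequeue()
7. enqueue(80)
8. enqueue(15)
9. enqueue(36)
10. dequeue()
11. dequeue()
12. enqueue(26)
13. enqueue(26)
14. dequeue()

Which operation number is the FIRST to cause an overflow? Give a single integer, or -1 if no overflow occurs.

Answer: 8

Derivation:
1. dequeue(): empty, no-op, size=0
2. enqueue(14): size=1
3. enqueue(80): size=2
4. enqueue(85): size=3
5. enqueue(62): size=4
6. dequeue(): size=3
7. enqueue(80): size=4
8. enqueue(15): size=4=cap → OVERFLOW (fail)
9. enqueue(36): size=4=cap → OVERFLOW (fail)
10. dequeue(): size=3
11. dequeue(): size=2
12. enqueue(26): size=3
13. enqueue(26): size=4
14. dequeue(): size=3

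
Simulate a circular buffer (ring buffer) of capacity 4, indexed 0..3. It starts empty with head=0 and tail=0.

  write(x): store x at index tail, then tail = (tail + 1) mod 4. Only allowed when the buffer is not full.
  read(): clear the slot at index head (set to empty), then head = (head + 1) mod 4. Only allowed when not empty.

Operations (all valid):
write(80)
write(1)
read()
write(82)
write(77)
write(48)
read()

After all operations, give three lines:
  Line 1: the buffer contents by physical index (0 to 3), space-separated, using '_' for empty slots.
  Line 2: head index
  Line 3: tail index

write(80): buf=[80 _ _ _], head=0, tail=1, size=1
write(1): buf=[80 1 _ _], head=0, tail=2, size=2
read(): buf=[_ 1 _ _], head=1, tail=2, size=1
write(82): buf=[_ 1 82 _], head=1, tail=3, size=2
write(77): buf=[_ 1 82 77], head=1, tail=0, size=3
write(48): buf=[48 1 82 77], head=1, tail=1, size=4
read(): buf=[48 _ 82 77], head=2, tail=1, size=3

Answer: 48 _ 82 77
2
1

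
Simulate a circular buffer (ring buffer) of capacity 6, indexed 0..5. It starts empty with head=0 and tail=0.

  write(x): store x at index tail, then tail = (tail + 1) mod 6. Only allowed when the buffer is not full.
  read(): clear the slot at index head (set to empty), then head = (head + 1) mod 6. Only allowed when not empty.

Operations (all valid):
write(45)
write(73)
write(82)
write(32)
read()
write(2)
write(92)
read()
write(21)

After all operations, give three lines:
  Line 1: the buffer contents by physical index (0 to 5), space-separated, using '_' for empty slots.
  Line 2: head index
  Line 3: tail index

Answer: 21 _ 82 32 2 92
2
1

Derivation:
write(45): buf=[45 _ _ _ _ _], head=0, tail=1, size=1
write(73): buf=[45 73 _ _ _ _], head=0, tail=2, size=2
write(82): buf=[45 73 82 _ _ _], head=0, tail=3, size=3
write(32): buf=[45 73 82 32 _ _], head=0, tail=4, size=4
read(): buf=[_ 73 82 32 _ _], head=1, tail=4, size=3
write(2): buf=[_ 73 82 32 2 _], head=1, tail=5, size=4
write(92): buf=[_ 73 82 32 2 92], head=1, tail=0, size=5
read(): buf=[_ _ 82 32 2 92], head=2, tail=0, size=4
write(21): buf=[21 _ 82 32 2 92], head=2, tail=1, size=5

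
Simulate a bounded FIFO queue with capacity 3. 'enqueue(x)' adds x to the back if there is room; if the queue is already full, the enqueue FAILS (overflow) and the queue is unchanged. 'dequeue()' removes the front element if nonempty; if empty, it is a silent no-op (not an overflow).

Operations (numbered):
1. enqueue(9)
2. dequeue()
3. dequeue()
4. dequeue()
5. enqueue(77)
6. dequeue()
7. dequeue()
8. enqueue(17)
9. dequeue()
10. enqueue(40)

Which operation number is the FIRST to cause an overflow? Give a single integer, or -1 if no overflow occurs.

1. enqueue(9): size=1
2. dequeue(): size=0
3. dequeue(): empty, no-op, size=0
4. dequeue(): empty, no-op, size=0
5. enqueue(77): size=1
6. dequeue(): size=0
7. dequeue(): empty, no-op, size=0
8. enqueue(17): size=1
9. dequeue(): size=0
10. enqueue(40): size=1

Answer: -1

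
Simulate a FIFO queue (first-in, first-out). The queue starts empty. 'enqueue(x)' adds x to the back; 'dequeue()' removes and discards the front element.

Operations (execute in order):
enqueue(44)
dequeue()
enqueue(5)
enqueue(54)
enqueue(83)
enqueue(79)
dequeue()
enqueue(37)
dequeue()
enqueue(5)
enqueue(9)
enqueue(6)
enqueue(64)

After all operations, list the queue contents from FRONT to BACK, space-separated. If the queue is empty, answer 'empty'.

Answer: 83 79 37 5 9 6 64

Derivation:
enqueue(44): [44]
dequeue(): []
enqueue(5): [5]
enqueue(54): [5, 54]
enqueue(83): [5, 54, 83]
enqueue(79): [5, 54, 83, 79]
dequeue(): [54, 83, 79]
enqueue(37): [54, 83, 79, 37]
dequeue(): [83, 79, 37]
enqueue(5): [83, 79, 37, 5]
enqueue(9): [83, 79, 37, 5, 9]
enqueue(6): [83, 79, 37, 5, 9, 6]
enqueue(64): [83, 79, 37, 5, 9, 6, 64]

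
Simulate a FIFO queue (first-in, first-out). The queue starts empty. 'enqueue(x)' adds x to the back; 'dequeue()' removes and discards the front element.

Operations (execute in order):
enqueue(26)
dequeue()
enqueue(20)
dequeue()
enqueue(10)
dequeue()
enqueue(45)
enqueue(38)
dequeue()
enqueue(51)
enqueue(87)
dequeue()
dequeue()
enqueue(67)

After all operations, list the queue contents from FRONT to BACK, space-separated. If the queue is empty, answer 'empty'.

enqueue(26): [26]
dequeue(): []
enqueue(20): [20]
dequeue(): []
enqueue(10): [10]
dequeue(): []
enqueue(45): [45]
enqueue(38): [45, 38]
dequeue(): [38]
enqueue(51): [38, 51]
enqueue(87): [38, 51, 87]
dequeue(): [51, 87]
dequeue(): [87]
enqueue(67): [87, 67]

Answer: 87 67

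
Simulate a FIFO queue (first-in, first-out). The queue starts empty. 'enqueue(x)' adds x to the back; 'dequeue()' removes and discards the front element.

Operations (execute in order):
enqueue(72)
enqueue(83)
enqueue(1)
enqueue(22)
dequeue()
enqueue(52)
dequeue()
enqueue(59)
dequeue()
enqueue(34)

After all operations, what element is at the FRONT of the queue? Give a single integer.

Answer: 22

Derivation:
enqueue(72): queue = [72]
enqueue(83): queue = [72, 83]
enqueue(1): queue = [72, 83, 1]
enqueue(22): queue = [72, 83, 1, 22]
dequeue(): queue = [83, 1, 22]
enqueue(52): queue = [83, 1, 22, 52]
dequeue(): queue = [1, 22, 52]
enqueue(59): queue = [1, 22, 52, 59]
dequeue(): queue = [22, 52, 59]
enqueue(34): queue = [22, 52, 59, 34]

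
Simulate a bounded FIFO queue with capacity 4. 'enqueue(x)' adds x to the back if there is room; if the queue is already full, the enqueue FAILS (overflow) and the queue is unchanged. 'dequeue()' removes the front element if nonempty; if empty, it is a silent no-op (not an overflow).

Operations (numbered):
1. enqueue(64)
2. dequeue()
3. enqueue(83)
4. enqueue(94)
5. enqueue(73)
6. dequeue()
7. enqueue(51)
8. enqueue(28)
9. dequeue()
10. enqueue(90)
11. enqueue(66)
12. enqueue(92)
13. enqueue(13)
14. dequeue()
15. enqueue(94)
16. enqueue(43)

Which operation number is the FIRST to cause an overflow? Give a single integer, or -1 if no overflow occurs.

1. enqueue(64): size=1
2. dequeue(): size=0
3. enqueue(83): size=1
4. enqueue(94): size=2
5. enqueue(73): size=3
6. dequeue(): size=2
7. enqueue(51): size=3
8. enqueue(28): size=4
9. dequeue(): size=3
10. enqueue(90): size=4
11. enqueue(66): size=4=cap → OVERFLOW (fail)
12. enqueue(92): size=4=cap → OVERFLOW (fail)
13. enqueue(13): size=4=cap → OVERFLOW (fail)
14. dequeue(): size=3
15. enqueue(94): size=4
16. enqueue(43): size=4=cap → OVERFLOW (fail)

Answer: 11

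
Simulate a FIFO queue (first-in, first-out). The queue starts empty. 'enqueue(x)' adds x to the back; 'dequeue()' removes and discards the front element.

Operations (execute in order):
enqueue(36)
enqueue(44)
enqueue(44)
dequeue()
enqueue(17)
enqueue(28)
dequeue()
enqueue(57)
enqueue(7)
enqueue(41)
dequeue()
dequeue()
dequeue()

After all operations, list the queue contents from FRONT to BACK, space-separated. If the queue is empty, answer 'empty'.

enqueue(36): [36]
enqueue(44): [36, 44]
enqueue(44): [36, 44, 44]
dequeue(): [44, 44]
enqueue(17): [44, 44, 17]
enqueue(28): [44, 44, 17, 28]
dequeue(): [44, 17, 28]
enqueue(57): [44, 17, 28, 57]
enqueue(7): [44, 17, 28, 57, 7]
enqueue(41): [44, 17, 28, 57, 7, 41]
dequeue(): [17, 28, 57, 7, 41]
dequeue(): [28, 57, 7, 41]
dequeue(): [57, 7, 41]

Answer: 57 7 41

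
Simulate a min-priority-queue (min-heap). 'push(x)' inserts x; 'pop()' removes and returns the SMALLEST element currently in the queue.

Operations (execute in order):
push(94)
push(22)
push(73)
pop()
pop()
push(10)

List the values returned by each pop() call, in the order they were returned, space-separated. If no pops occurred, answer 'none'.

push(94): heap contents = [94]
push(22): heap contents = [22, 94]
push(73): heap contents = [22, 73, 94]
pop() → 22: heap contents = [73, 94]
pop() → 73: heap contents = [94]
push(10): heap contents = [10, 94]

Answer: 22 73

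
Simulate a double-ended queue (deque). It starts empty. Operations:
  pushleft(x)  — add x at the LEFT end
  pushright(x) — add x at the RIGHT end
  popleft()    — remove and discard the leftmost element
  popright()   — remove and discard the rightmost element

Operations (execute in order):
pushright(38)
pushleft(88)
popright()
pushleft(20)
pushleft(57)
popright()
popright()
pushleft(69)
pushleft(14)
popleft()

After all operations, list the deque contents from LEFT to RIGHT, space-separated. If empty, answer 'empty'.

pushright(38): [38]
pushleft(88): [88, 38]
popright(): [88]
pushleft(20): [20, 88]
pushleft(57): [57, 20, 88]
popright(): [57, 20]
popright(): [57]
pushleft(69): [69, 57]
pushleft(14): [14, 69, 57]
popleft(): [69, 57]

Answer: 69 57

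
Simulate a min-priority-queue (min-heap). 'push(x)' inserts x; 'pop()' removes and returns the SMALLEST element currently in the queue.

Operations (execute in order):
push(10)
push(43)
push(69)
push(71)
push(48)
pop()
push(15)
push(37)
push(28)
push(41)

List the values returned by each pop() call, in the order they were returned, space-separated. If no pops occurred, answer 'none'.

Answer: 10

Derivation:
push(10): heap contents = [10]
push(43): heap contents = [10, 43]
push(69): heap contents = [10, 43, 69]
push(71): heap contents = [10, 43, 69, 71]
push(48): heap contents = [10, 43, 48, 69, 71]
pop() → 10: heap contents = [43, 48, 69, 71]
push(15): heap contents = [15, 43, 48, 69, 71]
push(37): heap contents = [15, 37, 43, 48, 69, 71]
push(28): heap contents = [15, 28, 37, 43, 48, 69, 71]
push(41): heap contents = [15, 28, 37, 41, 43, 48, 69, 71]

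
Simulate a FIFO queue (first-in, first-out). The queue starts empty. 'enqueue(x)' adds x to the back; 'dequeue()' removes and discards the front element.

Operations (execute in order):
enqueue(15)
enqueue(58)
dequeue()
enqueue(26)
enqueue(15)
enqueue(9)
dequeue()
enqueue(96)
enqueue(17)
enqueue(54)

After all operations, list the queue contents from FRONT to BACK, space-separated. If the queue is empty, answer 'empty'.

enqueue(15): [15]
enqueue(58): [15, 58]
dequeue(): [58]
enqueue(26): [58, 26]
enqueue(15): [58, 26, 15]
enqueue(9): [58, 26, 15, 9]
dequeue(): [26, 15, 9]
enqueue(96): [26, 15, 9, 96]
enqueue(17): [26, 15, 9, 96, 17]
enqueue(54): [26, 15, 9, 96, 17, 54]

Answer: 26 15 9 96 17 54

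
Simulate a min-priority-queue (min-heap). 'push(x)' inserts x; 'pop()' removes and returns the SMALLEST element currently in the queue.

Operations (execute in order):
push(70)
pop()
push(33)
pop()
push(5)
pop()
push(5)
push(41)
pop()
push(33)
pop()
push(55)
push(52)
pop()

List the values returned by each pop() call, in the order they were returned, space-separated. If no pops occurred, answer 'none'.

Answer: 70 33 5 5 33 41

Derivation:
push(70): heap contents = [70]
pop() → 70: heap contents = []
push(33): heap contents = [33]
pop() → 33: heap contents = []
push(5): heap contents = [5]
pop() → 5: heap contents = []
push(5): heap contents = [5]
push(41): heap contents = [5, 41]
pop() → 5: heap contents = [41]
push(33): heap contents = [33, 41]
pop() → 33: heap contents = [41]
push(55): heap contents = [41, 55]
push(52): heap contents = [41, 52, 55]
pop() → 41: heap contents = [52, 55]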